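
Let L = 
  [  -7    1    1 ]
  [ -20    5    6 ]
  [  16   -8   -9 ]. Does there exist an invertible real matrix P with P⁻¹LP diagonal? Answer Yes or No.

Characteristic polynomial: p(t) = t^3 + 11t^2 + 35t + 25 = (t + 1)(t + 5)^2.
t = -5 has algebraic multiplicity 2; rank(L + 5I) = 2, so geometric multiplicity = 1.
Geometric multiplicity < algebraic multiplicity, so L is not diagonalizable.

No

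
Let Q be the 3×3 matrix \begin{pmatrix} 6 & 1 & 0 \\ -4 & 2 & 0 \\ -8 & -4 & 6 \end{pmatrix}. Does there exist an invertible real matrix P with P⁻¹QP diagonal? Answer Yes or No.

No

Characteristic polynomial: p(μ) = μ^3 - 14μ^2 + 64μ - 96 = (μ - 6)(μ - 4)^2.
μ = 4 has algebraic multiplicity 2; rank(Q − 4I) = 2, so geometric multiplicity = 1.
Geometric multiplicity < algebraic multiplicity, so Q is not diagonalizable.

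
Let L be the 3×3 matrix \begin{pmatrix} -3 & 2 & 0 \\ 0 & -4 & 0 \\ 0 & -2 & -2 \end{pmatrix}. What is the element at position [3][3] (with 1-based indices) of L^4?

Characteristic polynomial: r^3 + 9r^2 + 26r + 24 = (r + 2)(r + 3)(r + 4), so the eigenvalues are -4, -3, -2.
r=-3: eigenvector (1, 0, 0).
r=-4: eigenvector (-2, 1, 1).
r=-2: eigenvector (0, 0, 1).
P = [[1, -2, 0], [0, 1, 0], [0, 1, 1]], D = diag(-3, -4, -2), P⁻¹ = [[1, 2, 0], [0, 1, 0], [0, -1, 1]].
L⁴ = P·diag(81, 256, 16)·P⁻¹ = [[81, -350, 0], [0, 256, 0], [0, 240, 16]].
The requested entry is 16.

16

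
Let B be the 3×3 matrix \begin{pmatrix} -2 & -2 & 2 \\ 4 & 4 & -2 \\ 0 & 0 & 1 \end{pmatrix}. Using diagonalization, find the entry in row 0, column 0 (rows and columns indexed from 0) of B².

-4

Characteristic polynomial: r^3 - 3r^2 + 2r = r(r - 2)(r - 1), so the eigenvalues are 0, 1, 2.
r=0: eigenvector (1, -1, 0).
r=2: eigenvector (-1, 2, 0).
r=1: eigenvector (2, -2, 1).
P = [[1, -1, 2], [-1, 2, -2], [0, 0, 1]], D = diag(0, 2, 1), P⁻¹ = [[2, 1, -2], [1, 1, 0], [0, 0, 1]].
B² = P·diag(0, 4, 1)·P⁻¹ = [[-4, -4, 2], [8, 8, -2], [0, 0, 1]].
The requested entry is -4.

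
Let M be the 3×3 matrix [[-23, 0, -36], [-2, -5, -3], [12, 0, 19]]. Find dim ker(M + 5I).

1

M + 5I = [[-18, 0, -36], [-2, 0, -3], [12, 0, 24]].
This matrix has rank 2, so its null space has dimension 3 − 2 = 1.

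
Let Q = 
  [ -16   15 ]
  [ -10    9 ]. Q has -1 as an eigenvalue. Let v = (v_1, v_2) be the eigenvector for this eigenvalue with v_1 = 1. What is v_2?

Q + 1I = [[-15, 15], [-10, 10]].
Solving (Q + 1I)v = 0 gives the eigenspace spanned by (1, 1).
With v_1 = 1, v = (1, 1), so v_2 = 1.

1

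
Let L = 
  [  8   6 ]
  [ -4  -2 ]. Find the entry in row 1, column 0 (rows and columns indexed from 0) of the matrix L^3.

Characteristic polynomial: s^2 - 6s + 8 = (s - 4)(s - 2), so the eigenvalues are 2, 4.
s=4: eigenvector (3, -2).
s=2: eigenvector (1, -1).
P = [[3, 1], [-2, -1]], D = diag(4, 2), P⁻¹ = [[1, 1], [-2, -3]].
L³ = P·diag(64, 8)·P⁻¹ = [[176, 168], [-112, -104]].
The requested entry is -112.

-112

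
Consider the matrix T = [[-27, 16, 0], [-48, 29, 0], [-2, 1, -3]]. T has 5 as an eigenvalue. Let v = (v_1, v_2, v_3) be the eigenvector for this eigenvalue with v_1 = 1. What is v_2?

T − 5I = [[-32, 16, 0], [-48, 24, 0], [-2, 1, -8]].
Solving (T − 5I)v = 0 gives the eigenspace spanned by (1, 2, 0).
With v_1 = 1, v = (1, 2, 0), so v_2 = 2.

2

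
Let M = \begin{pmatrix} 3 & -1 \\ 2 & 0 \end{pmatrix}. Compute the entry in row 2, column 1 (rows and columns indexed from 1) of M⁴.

Characteristic polynomial: t^2 - 3t + 2 = (t - 2)(t - 1), so the eigenvalues are 1, 2.
t=1: eigenvector (1, 2).
t=2: eigenvector (1, 1).
P = [[1, 1], [2, 1]], D = diag(1, 2), P⁻¹ = [[-1, 1], [2, -1]].
M⁴ = P·diag(1, 16)·P⁻¹ = [[31, -15], [30, -14]].
The requested entry is 30.

30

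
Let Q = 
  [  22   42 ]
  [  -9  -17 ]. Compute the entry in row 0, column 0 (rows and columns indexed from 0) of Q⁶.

Characteristic polynomial: λ^2 - 5λ + 4 = (λ - 4)(λ - 1), so the eigenvalues are 1, 4.
λ=4: eigenvector (7, -3).
λ=1: eigenvector (-2, 1).
P = [[7, -2], [-3, 1]], D = diag(4, 1), P⁻¹ = [[1, 2], [3, 7]].
Q⁶ = P·diag(4096, 1)·P⁻¹ = [[28666, 57330], [-12285, -24569]].
The requested entry is 28666.

28666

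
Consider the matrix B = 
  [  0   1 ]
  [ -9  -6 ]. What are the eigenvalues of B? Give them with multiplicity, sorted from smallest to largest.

-3, -3

Characteristic polynomial: p(s) = s^2 + 6s + 9 = (s + 3)^2.
Roots (with multiplicity): -3, -3.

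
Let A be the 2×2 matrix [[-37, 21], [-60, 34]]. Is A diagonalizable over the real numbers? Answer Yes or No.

Yes

Characteristic polynomial: p(s) = s^2 + 3s + 2 = (s + 1)(s + 2).
All 2 eigenvalues are distinct, so A is diagonalizable.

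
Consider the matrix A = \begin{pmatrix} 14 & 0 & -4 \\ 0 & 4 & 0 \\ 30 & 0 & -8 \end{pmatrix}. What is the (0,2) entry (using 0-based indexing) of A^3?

-112

Characteristic polynomial: t^3 - 10t^2 + 32t - 32 = (t - 4)^2(t - 2), so the eigenvalues are 2, 4, 4.
t=2: eigenvector (-1, 0, -3).
t=4: eigenvector (0, 1, 0).
t=4: eigenvector (2, 0, 5).
P = [[-1, 0, 2], [0, 1, 0], [-3, 0, 5]], D = diag(2, 4, 4), P⁻¹ = [[5, 0, -2], [0, 1, 0], [3, 0, -1]].
A³ = P·diag(8, 64, 64)·P⁻¹ = [[344, 0, -112], [0, 64, 0], [840, 0, -272]].
The requested entry is -112.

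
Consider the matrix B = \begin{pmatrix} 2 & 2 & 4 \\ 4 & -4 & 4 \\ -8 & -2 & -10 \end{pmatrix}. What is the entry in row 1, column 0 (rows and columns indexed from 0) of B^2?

-40

Characteristic polynomial: λ^3 + 12λ^2 + 44λ + 48 = (λ + 2)(λ + 4)(λ + 6), so the eigenvalues are -6, -4, -2.
λ=-2: eigenvector (1, 0, -1).
λ=-4: eigenvector (-1, 1, 1).
λ=-6: eigenvector (0, -2, 1).
P = [[1, -1, 0], [0, 1, -2], [-1, 1, 1]], D = diag(-2, -4, -6), P⁻¹ = [[3, 1, 2], [2, 1, 2], [1, 0, 1]].
B² = P·diag(4, 16, 36)·P⁻¹ = [[-20, -12, -24], [-40, 16, -40], [56, 12, 60]].
The requested entry is -40.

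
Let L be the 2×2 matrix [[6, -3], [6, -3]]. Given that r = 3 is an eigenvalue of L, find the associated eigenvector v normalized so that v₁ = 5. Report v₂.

5

L − 3I = [[3, -3], [6, -6]].
Solving (L − 3I)v = 0 gives the eigenspace spanned by (5, 5).
With v₁ = 5, v = (5, 5), so v₂ = 5.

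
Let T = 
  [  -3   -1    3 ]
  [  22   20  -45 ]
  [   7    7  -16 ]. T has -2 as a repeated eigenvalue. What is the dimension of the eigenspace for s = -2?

1

T + 2I = [[-1, -1, 3], [22, 22, -45], [7, 7, -14]].
This matrix has rank 2, so its null space has dimension 3 − 2 = 1.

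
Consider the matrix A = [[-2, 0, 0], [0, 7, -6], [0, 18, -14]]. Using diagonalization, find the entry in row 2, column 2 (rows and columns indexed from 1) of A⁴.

Characteristic polynomial: r^3 + 9r^2 + 24r + 20 = (r + 2)^2(r + 5), so the eigenvalues are -5, -2, -2.
r=-2: eigenvector (1, 0, 0).
r=-5: eigenvector (0, 1, 2).
r=-2: eigenvector (2, -2, -3).
P = [[1, 0, 2], [0, 1, -2], [0, 2, -3]], D = diag(-2, -5, -2), P⁻¹ = [[1, 4, -2], [0, -3, 2], [0, -2, 1]].
A⁴ = P·diag(16, 625, 16)·P⁻¹ = [[16, 0, 0], [0, -1811, 1218], [0, -3654, 2452]].
The requested entry is -1811.

-1811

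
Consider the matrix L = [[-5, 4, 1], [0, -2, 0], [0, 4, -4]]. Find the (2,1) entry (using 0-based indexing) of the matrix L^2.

Characteristic polynomial: μ^3 + 11μ^2 + 38μ + 40 = (μ + 2)(μ + 4)(μ + 5), so the eigenvalues are -5, -4, -2.
μ=-5: eigenvector (1, 0, 0).
μ=-2: eigenvector (2, 1, 2).
μ=-4: eigenvector (1, 0, 1).
P = [[1, 2, 1], [0, 1, 0], [0, 2, 1]], D = diag(-5, -2, -4), P⁻¹ = [[1, 0, -1], [0, 1, 0], [0, -2, 1]].
L² = P·diag(25, 4, 16)·P⁻¹ = [[25, -24, -9], [0, 4, 0], [0, -24, 16]].
The requested entry is -24.

-24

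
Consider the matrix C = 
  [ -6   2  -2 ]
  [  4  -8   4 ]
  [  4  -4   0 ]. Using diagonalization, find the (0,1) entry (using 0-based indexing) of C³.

152

Characteristic polynomial: t^3 + 14t^2 + 64t + 96 = (t + 4)^2(t + 6), so the eigenvalues are -6, -4, -4.
t=-6: eigenvector (1, -2, -2).
t=-4: eigenvector (1, 1, 0).
t=-4: eigenvector (0, 1, 1).
P = [[1, 1, 0], [-2, 1, 1], [-2, 0, 1]], D = diag(-6, -4, -4), P⁻¹ = [[1, -1, 1], [0, 1, -1], [2, -2, 3]].
C³ = P·diag(-216, -64, -64)·P⁻¹ = [[-216, 152, -152], [304, -368, 304], [304, -304, 240]].
The requested entry is 152.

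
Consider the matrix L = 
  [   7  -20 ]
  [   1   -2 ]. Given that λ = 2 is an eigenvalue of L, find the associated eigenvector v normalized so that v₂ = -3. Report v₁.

L − 2I = [[5, -20], [1, -4]].
Solving (L − 2I)v = 0 gives the eigenspace spanned by (-12, -3).
With v₂ = -3, v = (-12, -3), so v₁ = -12.

-12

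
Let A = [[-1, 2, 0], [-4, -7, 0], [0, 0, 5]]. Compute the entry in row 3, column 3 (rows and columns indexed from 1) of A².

Characteristic polynomial: μ^3 + 3μ^2 - 25μ - 75 = (μ - 5)(μ + 3)(μ + 5), so the eigenvalues are -5, -3, 5.
μ=-3: eigenvector (-1, 1, 0).
μ=-5: eigenvector (-1, 2, 0).
μ=5: eigenvector (0, 0, 1).
P = [[-1, -1, 0], [1, 2, 0], [0, 0, 1]], D = diag(-3, -5, 5), P⁻¹ = [[-2, -1, 0], [1, 1, 0], [0, 0, 1]].
A² = P·diag(9, 25, 25)·P⁻¹ = [[-7, -16, 0], [32, 41, 0], [0, 0, 25]].
The requested entry is 25.

25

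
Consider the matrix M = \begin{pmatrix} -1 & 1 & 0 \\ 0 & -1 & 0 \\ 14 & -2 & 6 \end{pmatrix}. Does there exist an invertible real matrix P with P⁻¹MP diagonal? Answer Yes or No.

No

Characteristic polynomial: p(s) = s^3 - 4s^2 - 11s - 6 = (s - 6)(s + 1)^2.
s = -1 has algebraic multiplicity 2; rank(M + 1I) = 2, so geometric multiplicity = 1.
Geometric multiplicity < algebraic multiplicity, so M is not diagonalizable.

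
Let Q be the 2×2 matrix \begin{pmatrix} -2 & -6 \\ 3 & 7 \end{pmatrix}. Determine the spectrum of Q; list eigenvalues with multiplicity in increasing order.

1, 4

Characteristic polynomial: p(μ) = μ^2 - 5μ + 4 = (μ - 4)(μ - 1).
Roots (with multiplicity): 1, 4.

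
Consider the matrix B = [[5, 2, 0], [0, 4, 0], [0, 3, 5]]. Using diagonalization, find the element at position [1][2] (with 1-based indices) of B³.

Characteristic polynomial: r^3 - 14r^2 + 65r - 100 = (r - 5)^2(r - 4), so the eigenvalues are 4, 5, 5.
r=5: eigenvector (1, 0, 0).
r=4: eigenvector (-2, 1, -3).
r=5: eigenvector (0, 0, 1).
P = [[1, -2, 0], [0, 1, 0], [0, -3, 1]], D = diag(5, 4, 5), P⁻¹ = [[1, 2, 0], [0, 1, 0], [0, 3, 1]].
B³ = P·diag(125, 64, 125)·P⁻¹ = [[125, 122, 0], [0, 64, 0], [0, 183, 125]].
The requested entry is 122.

122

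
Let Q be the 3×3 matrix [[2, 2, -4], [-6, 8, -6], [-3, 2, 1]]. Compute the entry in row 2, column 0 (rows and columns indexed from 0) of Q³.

Characteristic polynomial: μ^3 - 11μ^2 + 38μ - 40 = (μ - 5)(μ - 4)(μ - 2), so the eigenvalues are 2, 4, 5.
μ=5: eigenvector (0, -2, -1).
μ=4: eigenvector (1, 3, 1).
μ=2: eigenvector (1, 2, 1).
P = [[0, 1, 1], [-2, 3, 2], [-1, 1, 1]], D = diag(5, 4, 2), P⁻¹ = [[1, 0, -1], [0, 1, -2], [1, -1, 2]].
Q³ = P·diag(125, 64, 8)·P⁻¹ = [[8, 56, -112], [-234, 176, -102], [-117, 56, 13]].
The requested entry is -117.

-117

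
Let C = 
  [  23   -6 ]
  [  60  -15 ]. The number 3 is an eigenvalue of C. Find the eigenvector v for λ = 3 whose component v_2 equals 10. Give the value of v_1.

C − 3I = [[20, -6], [60, -18]].
Solving (C − 3I)v = 0 gives the eigenspace spanned by (3, 10).
With v_2 = 10, v = (3, 10), so v_1 = 3.

3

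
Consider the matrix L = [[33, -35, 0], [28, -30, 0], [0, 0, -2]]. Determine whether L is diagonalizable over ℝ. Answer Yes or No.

Yes

Characteristic polynomial: p(μ) = μ^3 - μ^2 - 16μ - 20 = (μ - 5)(μ + 2)^2.
μ = -2 has algebraic multiplicity 2; rank(L + 2I) = 1, so geometric multiplicity = 2.
Every eigenvalue has geometric = algebraic multiplicity, so L is diagonalizable.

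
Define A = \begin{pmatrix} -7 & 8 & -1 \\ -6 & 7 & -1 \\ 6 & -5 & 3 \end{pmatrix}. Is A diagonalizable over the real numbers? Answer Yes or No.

Characteristic polynomial: p(t) = t^3 - 3t^2 + 4 = (t - 2)^2(t + 1).
t = 2 has algebraic multiplicity 2; rank(A − 2I) = 2, so geometric multiplicity = 1.
Geometric multiplicity < algebraic multiplicity, so A is not diagonalizable.

No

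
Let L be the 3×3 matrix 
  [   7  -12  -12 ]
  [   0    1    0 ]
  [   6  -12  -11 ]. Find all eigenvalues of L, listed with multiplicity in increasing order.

-5, 1, 1

Characteristic polynomial: p(s) = s^3 + 3s^2 - 9s + 5 = (s - 1)^2(s + 5).
Roots (with multiplicity): -5, 1, 1.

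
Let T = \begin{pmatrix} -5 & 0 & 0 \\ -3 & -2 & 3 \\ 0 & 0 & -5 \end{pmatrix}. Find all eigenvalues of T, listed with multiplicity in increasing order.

-5, -5, -2

Characteristic polynomial: p(μ) = μ^3 + 12μ^2 + 45μ + 50 = (μ + 2)(μ + 5)^2.
Roots (with multiplicity): -5, -5, -2.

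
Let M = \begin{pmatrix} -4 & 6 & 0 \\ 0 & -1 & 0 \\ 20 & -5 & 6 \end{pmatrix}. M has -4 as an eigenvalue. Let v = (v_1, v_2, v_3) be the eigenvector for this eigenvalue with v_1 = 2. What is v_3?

-4

M + 4I = [[0, 6, 0], [0, 3, 0], [20, -5, 10]].
Solving (M + 4I)v = 0 gives the eigenspace spanned by (2, 0, -4).
With v_1 = 2, v = (2, 0, -4), so v_3 = -4.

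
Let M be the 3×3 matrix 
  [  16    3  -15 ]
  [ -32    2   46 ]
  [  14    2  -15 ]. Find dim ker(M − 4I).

M − 4I = [[12, 3, -15], [-32, -2, 46], [14, 2, -19]].
This matrix has rank 2, so its null space has dimension 3 − 2 = 1.

1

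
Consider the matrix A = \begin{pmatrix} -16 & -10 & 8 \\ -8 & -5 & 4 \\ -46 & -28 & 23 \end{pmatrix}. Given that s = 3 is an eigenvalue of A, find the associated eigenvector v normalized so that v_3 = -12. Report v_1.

-4

A − 3I = [[-19, -10, 8], [-8, -8, 4], [-46, -28, 20]].
Solving (A − 3I)v = 0 gives the eigenspace spanned by (-4, -2, -12).
With v_3 = -12, v = (-4, -2, -12), so v_1 = -4.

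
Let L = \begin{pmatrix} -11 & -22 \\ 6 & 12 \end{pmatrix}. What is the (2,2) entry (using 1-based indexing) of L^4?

Characteristic polynomial: s^2 - s = s(s - 1), so the eigenvalues are 0, 1.
s=1: eigenvector (-11, 6).
s=0: eigenvector (-2, 1).
P = [[-11, -2], [6, 1]], D = diag(1, 0), P⁻¹ = [[1, 2], [-6, -11]].
L⁴ = P·diag(1, 0)·P⁻¹ = [[-11, -22], [6, 12]].
The requested entry is 12.

12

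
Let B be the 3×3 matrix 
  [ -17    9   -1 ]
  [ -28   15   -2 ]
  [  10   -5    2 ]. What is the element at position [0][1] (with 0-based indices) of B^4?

-145

Characteristic polynomial: t^3 - 7t + 6 = (t - 2)(t - 1)(t + 3), so the eigenvalues are -3, 1, 2.
t=1: eigenvector (1, 2, 0).
t=-3: eigenvector (-2, -3, 1).
t=2: eigenvector (-1, -2, 1).
P = [[1, -2, -1], [2, -3, -2], [0, 1, 1]], D = diag(1, -3, 2), P⁻¹ = [[-1, 1, 1], [-2, 1, 0], [2, -1, 1]].
B⁴ = P·diag(1, 81, 16)·P⁻¹ = [[291, -145, -15], [420, -209, -30], [-130, 65, 16]].
The requested entry is -145.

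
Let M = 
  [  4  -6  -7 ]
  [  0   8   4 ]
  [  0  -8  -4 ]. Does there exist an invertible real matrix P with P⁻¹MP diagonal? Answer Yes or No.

No

Characteristic polynomial: p(λ) = λ^3 - 8λ^2 + 16λ = λ(λ - 4)^2.
λ = 4 has algebraic multiplicity 2; rank(M − 4I) = 2, so geometric multiplicity = 1.
Geometric multiplicity < algebraic multiplicity, so M is not diagonalizable.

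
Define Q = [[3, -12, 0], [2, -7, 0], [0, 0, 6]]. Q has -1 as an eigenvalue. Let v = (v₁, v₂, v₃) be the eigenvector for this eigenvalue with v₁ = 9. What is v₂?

Q + 1I = [[4, -12, 0], [2, -6, 0], [0, 0, 7]].
Solving (Q + 1I)v = 0 gives the eigenspace spanned by (9, 3, 0).
With v₁ = 9, v = (9, 3, 0), so v₂ = 3.

3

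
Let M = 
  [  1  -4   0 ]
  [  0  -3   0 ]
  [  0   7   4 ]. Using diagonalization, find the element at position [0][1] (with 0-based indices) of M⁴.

80

Characteristic polynomial: λ^3 - 2λ^2 - 11λ + 12 = (λ - 4)(λ - 1)(λ + 3), so the eigenvalues are -3, 1, 4.
λ=1: eigenvector (1, 0, 0).
λ=4: eigenvector (0, 0, 1).
λ=-3: eigenvector (1, 1, -1).
P = [[1, 0, 1], [0, 0, 1], [0, 1, -1]], D = diag(1, 4, -3), P⁻¹ = [[1, -1, 0], [0, 1, 1], [0, 1, 0]].
M⁴ = P·diag(1, 256, 81)·P⁻¹ = [[1, 80, 0], [0, 81, 0], [0, 175, 256]].
The requested entry is 80.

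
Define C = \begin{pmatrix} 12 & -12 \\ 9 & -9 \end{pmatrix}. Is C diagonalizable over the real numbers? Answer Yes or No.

Yes

Characteristic polynomial: p(r) = r^2 - 3r = r(r - 3).
All 2 eigenvalues are distinct, so C is diagonalizable.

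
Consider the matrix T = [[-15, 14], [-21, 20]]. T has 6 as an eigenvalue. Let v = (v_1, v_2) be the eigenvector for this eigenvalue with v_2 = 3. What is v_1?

T − 6I = [[-21, 14], [-21, 14]].
Solving (T − 6I)v = 0 gives the eigenspace spanned by (2, 3).
With v_2 = 3, v = (2, 3), so v_1 = 2.

2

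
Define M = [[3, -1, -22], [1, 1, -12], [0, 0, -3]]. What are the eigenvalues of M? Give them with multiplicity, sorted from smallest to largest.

Characteristic polynomial: p(t) = t^3 - t^2 - 8t + 12 = (t - 2)^2(t + 3).
Roots (with multiplicity): -3, 2, 2.

-3, 2, 2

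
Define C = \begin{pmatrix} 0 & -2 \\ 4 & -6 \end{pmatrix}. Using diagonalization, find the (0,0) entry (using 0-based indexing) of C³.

48

Characteristic polynomial: μ^2 + 6μ + 8 = (μ + 2)(μ + 4), so the eigenvalues are -4, -2.
μ=-4: eigenvector (-1, -2).
μ=-2: eigenvector (1, 1).
P = [[-1, 1], [-2, 1]], D = diag(-4, -2), P⁻¹ = [[1, -1], [2, -1]].
C³ = P·diag(-64, -8)·P⁻¹ = [[48, -56], [112, -120]].
The requested entry is 48.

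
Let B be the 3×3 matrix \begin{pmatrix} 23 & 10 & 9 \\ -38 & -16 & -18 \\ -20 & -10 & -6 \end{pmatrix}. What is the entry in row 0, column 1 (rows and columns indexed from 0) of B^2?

Characteristic polynomial: r^3 - r^2 - 30r + 72 = (r - 4)(r - 3)(r + 6), so the eigenvalues are -6, 3, 4.
r=4: eigenvector (-1, 1, 1).
r=-6: eigenvector (-1, 2, 1).
r=3: eigenvector (1, -2, 0).
P = [[-1, -1, 1], [1, 2, -2], [1, 1, 0]], D = diag(4, -6, 3), P⁻¹ = [[-2, -1, 0], [2, 1, 1], [1, 0, 1]].
B² = P·diag(16, 36, 9)·P⁻¹ = [[-31, -20, -27], [94, 56, 54], [40, 20, 36]].
The requested entry is -20.

-20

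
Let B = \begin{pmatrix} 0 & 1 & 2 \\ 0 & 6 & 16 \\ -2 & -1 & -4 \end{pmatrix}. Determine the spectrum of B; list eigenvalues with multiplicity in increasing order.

-2, 2, 2

Characteristic polynomial: p(λ) = λ^3 - 2λ^2 - 4λ + 8 = (λ - 2)^2(λ + 2).
Roots (with multiplicity): -2, 2, 2.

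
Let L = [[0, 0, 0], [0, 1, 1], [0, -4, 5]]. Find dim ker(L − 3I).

1

L − 3I = [[-3, 0, 0], [0, -2, 1], [0, -4, 2]].
This matrix has rank 2, so its null space has dimension 3 − 2 = 1.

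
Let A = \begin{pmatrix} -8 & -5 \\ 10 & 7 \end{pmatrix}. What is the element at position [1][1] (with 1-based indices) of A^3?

Characteristic polynomial: s^2 + s - 6 = (s - 2)(s + 3), so the eigenvalues are -3, 2.
s=2: eigenvector (1, -2).
s=-3: eigenvector (1, -1).
P = [[1, 1], [-2, -1]], D = diag(2, -3), P⁻¹ = [[-1, -1], [2, 1]].
A³ = P·diag(8, -27)·P⁻¹ = [[-62, -35], [70, 43]].
The requested entry is -62.

-62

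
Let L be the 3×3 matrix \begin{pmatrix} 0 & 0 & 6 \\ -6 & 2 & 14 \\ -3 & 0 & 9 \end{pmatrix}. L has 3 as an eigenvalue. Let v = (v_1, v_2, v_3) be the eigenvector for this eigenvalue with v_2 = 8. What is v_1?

8

L − 3I = [[-3, 0, 6], [-6, -1, 14], [-3, 0, 6]].
Solving (L − 3I)v = 0 gives the eigenspace spanned by (8, 8, 4).
With v_2 = 8, v = (8, 8, 4), so v_1 = 8.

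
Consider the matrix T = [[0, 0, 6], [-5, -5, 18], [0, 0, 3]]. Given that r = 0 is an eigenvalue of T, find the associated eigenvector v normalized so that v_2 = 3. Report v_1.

-3

T = [[0, 0, 6], [-5, -5, 18], [0, 0, 3]].
Solving (T)v = 0 gives the eigenspace spanned by (-3, 3, 0).
With v_2 = 3, v = (-3, 3, 0), so v_1 = -3.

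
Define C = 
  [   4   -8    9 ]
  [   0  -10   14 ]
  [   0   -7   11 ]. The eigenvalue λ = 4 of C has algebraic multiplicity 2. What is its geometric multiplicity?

1

C − 4I = [[0, -8, 9], [0, -14, 14], [0, -7, 7]].
This matrix has rank 2, so its null space has dimension 3 − 2 = 1.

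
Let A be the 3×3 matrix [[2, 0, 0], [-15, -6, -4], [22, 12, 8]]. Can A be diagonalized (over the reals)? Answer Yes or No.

Characteristic polynomial: p(s) = s^3 - 4s^2 + 4s = s(s - 2)^2.
s = 2 has algebraic multiplicity 2; rank(A − 2I) = 2, so geometric multiplicity = 1.
Geometric multiplicity < algebraic multiplicity, so A is not diagonalizable.

No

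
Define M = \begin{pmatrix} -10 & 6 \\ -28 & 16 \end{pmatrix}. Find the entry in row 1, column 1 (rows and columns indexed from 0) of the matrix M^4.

Characteristic polynomial: r^2 - 6r + 8 = (r - 4)(r - 2), so the eigenvalues are 2, 4.
r=2: eigenvector (1, 2).
r=4: eigenvector (3, 7).
P = [[1, 3], [2, 7]], D = diag(2, 4), P⁻¹ = [[7, -3], [-2, 1]].
M⁴ = P·diag(16, 256)·P⁻¹ = [[-1424, 720], [-3360, 1696]].
The requested entry is 1696.

1696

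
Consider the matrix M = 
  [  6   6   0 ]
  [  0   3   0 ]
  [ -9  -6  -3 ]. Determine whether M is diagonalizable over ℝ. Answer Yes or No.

Yes

Characteristic polynomial: p(s) = s^3 - 6s^2 - 9s + 54 = (s - 6)(s - 3)(s + 3).
All 3 eigenvalues are distinct, so M is diagonalizable.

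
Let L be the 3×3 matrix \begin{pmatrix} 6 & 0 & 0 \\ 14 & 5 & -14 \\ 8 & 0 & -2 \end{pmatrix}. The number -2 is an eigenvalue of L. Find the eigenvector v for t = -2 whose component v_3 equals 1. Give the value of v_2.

L + 2I = [[8, 0, 0], [14, 7, -14], [8, 0, 0]].
Solving (L + 2I)v = 0 gives the eigenspace spanned by (0, 2, 1).
With v_3 = 1, v = (0, 2, 1), so v_2 = 2.

2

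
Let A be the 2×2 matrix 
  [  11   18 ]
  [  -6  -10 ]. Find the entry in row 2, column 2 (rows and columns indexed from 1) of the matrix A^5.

-100

Characteristic polynomial: t^2 - t - 2 = (t - 2)(t + 1), so the eigenvalues are -1, 2.
t=2: eigenvector (-2, 1).
t=-1: eigenvector (-3, 2).
P = [[-2, -3], [1, 2]], D = diag(2, -1), P⁻¹ = [[-2, -3], [1, 2]].
A⁵ = P·diag(32, -1)·P⁻¹ = [[131, 198], [-66, -100]].
The requested entry is -100.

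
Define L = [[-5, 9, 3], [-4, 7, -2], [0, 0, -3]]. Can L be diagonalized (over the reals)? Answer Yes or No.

No

Characteristic polynomial: p(t) = t^3 + t^2 - 5t + 3 = (t - 1)^2(t + 3).
t = 1 has algebraic multiplicity 2; rank(L − 1I) = 2, so geometric multiplicity = 1.
Geometric multiplicity < algebraic multiplicity, so L is not diagonalizable.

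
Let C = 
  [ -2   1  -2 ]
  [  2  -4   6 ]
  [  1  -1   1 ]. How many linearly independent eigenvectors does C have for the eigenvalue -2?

C + 2I = [[0, 1, -2], [2, -2, 6], [1, -1, 3]].
This matrix has rank 2, so its null space has dimension 3 − 2 = 1.

1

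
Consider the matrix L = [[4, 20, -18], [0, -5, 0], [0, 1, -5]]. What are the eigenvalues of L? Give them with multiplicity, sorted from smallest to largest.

-5, -5, 4

Characteristic polynomial: p(t) = t^3 + 6t^2 - 15t - 100 = (t - 4)(t + 5)^2.
Roots (with multiplicity): -5, -5, 4.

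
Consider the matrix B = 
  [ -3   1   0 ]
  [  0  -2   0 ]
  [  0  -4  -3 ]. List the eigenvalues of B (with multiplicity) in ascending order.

Characteristic polynomial: p(λ) = λ^3 + 8λ^2 + 21λ + 18 = (λ + 2)(λ + 3)^2.
Roots (with multiplicity): -3, -3, -2.

-3, -3, -2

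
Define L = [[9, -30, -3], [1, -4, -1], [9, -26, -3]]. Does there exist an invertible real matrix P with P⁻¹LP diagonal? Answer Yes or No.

Characteristic polynomial: p(λ) = λ^3 - 2λ^2 - 20λ - 24 = (λ - 6)(λ + 2)^2.
λ = -2 has algebraic multiplicity 2; rank(L + 2I) = 2, so geometric multiplicity = 1.
Geometric multiplicity < algebraic multiplicity, so L is not diagonalizable.

No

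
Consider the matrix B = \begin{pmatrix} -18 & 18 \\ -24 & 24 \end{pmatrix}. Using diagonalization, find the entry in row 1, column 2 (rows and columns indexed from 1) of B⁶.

Characteristic polynomial: λ^2 - 6λ = λ(λ - 6), so the eigenvalues are 0, 6.
λ=0: eigenvector (1, 1).
λ=6: eigenvector (3, 4).
P = [[1, 3], [1, 4]], D = diag(0, 6), P⁻¹ = [[4, -3], [-1, 1]].
B⁶ = P·diag(0, 46656)·P⁻¹ = [[-139968, 139968], [-186624, 186624]].
The requested entry is 139968.

139968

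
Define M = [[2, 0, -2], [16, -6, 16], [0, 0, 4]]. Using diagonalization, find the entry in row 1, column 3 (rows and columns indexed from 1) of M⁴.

-240

Characteristic polynomial: μ^3 - 28μ + 48 = (μ - 4)(μ - 2)(μ + 6), so the eigenvalues are -6, 2, 4.
μ=2: eigenvector (1, 2, 0).
μ=-6: eigenvector (0, 1, 0).
μ=4: eigenvector (-1, 0, 1).
P = [[1, 0, -1], [2, 1, 0], [0, 0, 1]], D = diag(2, -6, 4), P⁻¹ = [[1, 0, 1], [-2, 1, -2], [0, 0, 1]].
M⁴ = P·diag(16, 1296, 256)·P⁻¹ = [[16, 0, -240], [-2560, 1296, -2560], [0, 0, 256]].
The requested entry is -240.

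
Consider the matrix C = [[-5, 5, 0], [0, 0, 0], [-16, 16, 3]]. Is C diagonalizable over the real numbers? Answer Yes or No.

Yes

Characteristic polynomial: p(t) = t^3 + 2t^2 - 15t = t(t - 3)(t + 5).
All 3 eigenvalues are distinct, so C is diagonalizable.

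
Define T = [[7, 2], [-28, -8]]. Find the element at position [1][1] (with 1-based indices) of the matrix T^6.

-7

Characteristic polynomial: μ^2 + μ = μ(μ + 1), so the eigenvalues are -1, 0.
μ=0: eigenvector (2, -7).
μ=-1: eigenvector (1, -4).
P = [[2, 1], [-7, -4]], D = diag(0, -1), P⁻¹ = [[4, 1], [-7, -2]].
T⁶ = P·diag(0, 1)·P⁻¹ = [[-7, -2], [28, 8]].
The requested entry is -7.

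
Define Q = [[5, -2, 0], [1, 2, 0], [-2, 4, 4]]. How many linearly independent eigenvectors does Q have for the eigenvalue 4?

2

Q − 4I = [[1, -2, 0], [1, -2, 0], [-2, 4, 0]].
This matrix has rank 1, so its null space has dimension 3 − 1 = 2.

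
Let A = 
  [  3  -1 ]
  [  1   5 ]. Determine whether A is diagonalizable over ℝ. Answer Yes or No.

Characteristic polynomial: p(μ) = μ^2 - 8μ + 16 = (μ - 4)^2.
μ = 4 has algebraic multiplicity 2; rank(A − 4I) = 1, so geometric multiplicity = 1.
Geometric multiplicity < algebraic multiplicity, so A is not diagonalizable.

No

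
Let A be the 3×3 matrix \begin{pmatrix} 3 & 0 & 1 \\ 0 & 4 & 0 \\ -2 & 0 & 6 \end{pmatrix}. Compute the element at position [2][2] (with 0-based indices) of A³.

186

Characteristic polynomial: μ^3 - 13μ^2 + 56μ - 80 = (μ - 5)(μ - 4)^2, so the eigenvalues are 4, 4, 5.
μ=4: eigenvector (-1, 1, -1).
μ=4: eigenvector (0, 1, 0).
μ=5: eigenvector (1, 0, 2).
P = [[-1, 0, 1], [1, 1, 0], [-1, 0, 2]], D = diag(4, 4, 5), P⁻¹ = [[-2, 0, 1], [2, 1, -1], [-1, 0, 1]].
A³ = P·diag(64, 64, 125)·P⁻¹ = [[3, 0, 61], [0, 64, 0], [-122, 0, 186]].
The requested entry is 186.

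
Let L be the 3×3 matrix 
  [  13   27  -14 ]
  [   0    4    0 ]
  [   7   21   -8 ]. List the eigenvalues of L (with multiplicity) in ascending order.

-1, 4, 6

Characteristic polynomial: p(t) = t^3 - 9t^2 + 14t + 24 = (t - 6)(t - 4)(t + 1).
Roots (with multiplicity): -1, 4, 6.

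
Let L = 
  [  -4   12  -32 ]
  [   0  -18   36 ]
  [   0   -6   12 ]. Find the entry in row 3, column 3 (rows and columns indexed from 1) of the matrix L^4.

Characteristic polynomial: μ^3 + 10μ^2 + 24μ = μ(μ + 4)(μ + 6), so the eigenvalues are -6, -4, 0.
μ=-4: eigenvector (1, 0, 0).
μ=-6: eigenvector (-2, 3, 1).
μ=0: eigenvector (-2, 2, 1).
P = [[1, -2, -2], [0, 3, 2], [0, 1, 1]], D = diag(-4, -6, 0), P⁻¹ = [[1, 0, 2], [0, 1, -2], [0, -1, 3]].
L⁴ = P·diag(256, 1296, 0)·P⁻¹ = [[256, -2592, 5696], [0, 3888, -7776], [0, 1296, -2592]].
The requested entry is -2592.

-2592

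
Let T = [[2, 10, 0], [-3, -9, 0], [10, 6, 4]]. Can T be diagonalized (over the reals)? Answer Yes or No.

Yes

Characteristic polynomial: p(r) = r^3 + 3r^2 - 16r - 48 = (r - 4)(r + 3)(r + 4).
All 3 eigenvalues are distinct, so T is diagonalizable.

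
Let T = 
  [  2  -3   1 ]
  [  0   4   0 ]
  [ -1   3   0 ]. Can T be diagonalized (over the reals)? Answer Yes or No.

No

Characteristic polynomial: p(s) = s^3 - 6s^2 + 9s - 4 = (s - 4)(s - 1)^2.
s = 1 has algebraic multiplicity 2; rank(T − 1I) = 2, so geometric multiplicity = 1.
Geometric multiplicity < algebraic multiplicity, so T is not diagonalizable.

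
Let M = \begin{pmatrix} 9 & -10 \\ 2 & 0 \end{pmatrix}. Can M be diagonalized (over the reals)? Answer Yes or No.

Yes

Characteristic polynomial: p(s) = s^2 - 9s + 20 = (s - 5)(s - 4).
All 2 eigenvalues are distinct, so M is diagonalizable.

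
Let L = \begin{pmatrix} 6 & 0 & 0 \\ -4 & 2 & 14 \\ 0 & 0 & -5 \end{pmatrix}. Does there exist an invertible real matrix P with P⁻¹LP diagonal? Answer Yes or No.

Yes

Characteristic polynomial: p(t) = t^3 - 3t^2 - 28t + 60 = (t - 6)(t - 2)(t + 5).
All 3 eigenvalues are distinct, so L is diagonalizable.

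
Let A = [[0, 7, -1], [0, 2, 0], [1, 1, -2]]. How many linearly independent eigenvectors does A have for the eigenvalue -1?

1

A + 1I = [[1, 7, -1], [0, 3, 0], [1, 1, -1]].
This matrix has rank 2, so its null space has dimension 3 − 2 = 1.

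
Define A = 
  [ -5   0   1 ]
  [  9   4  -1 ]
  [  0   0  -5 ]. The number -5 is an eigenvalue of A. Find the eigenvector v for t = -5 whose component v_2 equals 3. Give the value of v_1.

-3

A + 5I = [[0, 0, 1], [9, 9, -1], [0, 0, 0]].
Solving (A + 5I)v = 0 gives the eigenspace spanned by (-3, 3, 0).
With v_2 = 3, v = (-3, 3, 0), so v_1 = -3.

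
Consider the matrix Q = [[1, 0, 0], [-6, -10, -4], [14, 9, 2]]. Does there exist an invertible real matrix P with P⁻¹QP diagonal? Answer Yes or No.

Characteristic polynomial: p(t) = t^3 + 7t^2 + 8t - 16 = (t - 1)(t + 4)^2.
t = -4 has algebraic multiplicity 2; rank(Q + 4I) = 2, so geometric multiplicity = 1.
Geometric multiplicity < algebraic multiplicity, so Q is not diagonalizable.

No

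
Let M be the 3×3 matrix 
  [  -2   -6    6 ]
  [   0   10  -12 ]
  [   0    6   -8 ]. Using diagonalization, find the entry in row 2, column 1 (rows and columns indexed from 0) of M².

Characteristic polynomial: μ^3 - 12μ - 16 = (μ - 4)(μ + 2)^2, so the eigenvalues are -2, -2, 4.
μ=-2: eigenvector (1, 0, 0).
μ=-2: eigenvector (1, 1, 1).
μ=4: eigenvector (1, -2, -1).
P = [[1, 1, 1], [0, 1, -2], [0, 1, -1]], D = diag(-2, -2, 4), P⁻¹ = [[1, 2, -3], [0, -1, 2], [0, -1, 1]].
M² = P·diag(4, 4, 16)·P⁻¹ = [[4, -12, 12], [0, 28, -24], [0, 12, -8]].
The requested entry is 12.

12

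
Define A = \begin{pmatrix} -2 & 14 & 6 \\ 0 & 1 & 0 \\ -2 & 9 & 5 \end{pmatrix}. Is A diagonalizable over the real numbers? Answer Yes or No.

Characteristic polynomial: p(t) = t^3 - 4t^2 + 5t - 2 = (t - 2)(t - 1)^2.
t = 1 has algebraic multiplicity 2; rank(A − 1I) = 2, so geometric multiplicity = 1.
Geometric multiplicity < algebraic multiplicity, so A is not diagonalizable.

No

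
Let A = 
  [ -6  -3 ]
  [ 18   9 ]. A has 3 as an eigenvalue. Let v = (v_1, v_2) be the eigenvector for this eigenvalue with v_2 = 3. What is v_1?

A − 3I = [[-9, -3], [18, 6]].
Solving (A − 3I)v = 0 gives the eigenspace spanned by (-1, 3).
With v_2 = 3, v = (-1, 3), so v_1 = -1.

-1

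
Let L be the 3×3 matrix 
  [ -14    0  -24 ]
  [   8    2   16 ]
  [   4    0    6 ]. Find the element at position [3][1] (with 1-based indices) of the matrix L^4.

-1280

Characteristic polynomial: t^3 + 6t^2 - 4t - 24 = (t - 2)(t + 2)(t + 6), so the eigenvalues are -6, -2, 2.
t=-6: eigenvector (3, -1, -1).
t=2: eigenvector (0, 1, 0).
t=-2: eigenvector (-2, 0, 1).
P = [[3, 0, -2], [-1, 1, 0], [-1, 0, 1]], D = diag(-6, 2, -2), P⁻¹ = [[1, 0, 2], [1, 1, 2], [1, 0, 3]].
L⁴ = P·diag(1296, 16, 16)·P⁻¹ = [[3856, 0, 7680], [-1280, 16, -2560], [-1280, 0, -2544]].
The requested entry is -1280.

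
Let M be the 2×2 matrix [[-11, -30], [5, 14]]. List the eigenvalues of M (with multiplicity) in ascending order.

-1, 4

Characteristic polynomial: p(s) = s^2 - 3s - 4 = (s - 4)(s + 1).
Roots (with multiplicity): -1, 4.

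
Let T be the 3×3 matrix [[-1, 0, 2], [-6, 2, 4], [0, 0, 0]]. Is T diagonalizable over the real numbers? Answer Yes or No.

Yes

Characteristic polynomial: p(μ) = μ^3 - μ^2 - 2μ = μ(μ - 2)(μ + 1).
All 3 eigenvalues are distinct, so T is diagonalizable.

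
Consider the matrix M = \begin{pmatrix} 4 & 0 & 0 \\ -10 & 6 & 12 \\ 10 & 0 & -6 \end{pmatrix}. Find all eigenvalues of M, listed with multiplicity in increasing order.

Characteristic polynomial: p(s) = s^3 - 4s^2 - 36s + 144 = (s - 6)(s - 4)(s + 6).
Roots (with multiplicity): -6, 4, 6.

-6, 4, 6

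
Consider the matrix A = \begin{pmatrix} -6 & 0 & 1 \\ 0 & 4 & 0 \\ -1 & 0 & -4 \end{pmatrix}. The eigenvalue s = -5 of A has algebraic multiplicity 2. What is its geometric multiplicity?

1

A + 5I = [[-1, 0, 1], [0, 9, 0], [-1, 0, 1]].
This matrix has rank 2, so its null space has dimension 3 − 2 = 1.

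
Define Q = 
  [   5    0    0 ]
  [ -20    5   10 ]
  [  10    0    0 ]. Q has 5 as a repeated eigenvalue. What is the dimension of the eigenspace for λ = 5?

Q − 5I = [[0, 0, 0], [-20, 0, 10], [10, 0, -5]].
This matrix has rank 1, so its null space has dimension 3 − 1 = 2.

2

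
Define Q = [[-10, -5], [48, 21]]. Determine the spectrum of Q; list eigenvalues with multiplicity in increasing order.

Characteristic polynomial: p(s) = s^2 - 11s + 30 = (s - 6)(s - 5).
Roots (with multiplicity): 5, 6.

5, 6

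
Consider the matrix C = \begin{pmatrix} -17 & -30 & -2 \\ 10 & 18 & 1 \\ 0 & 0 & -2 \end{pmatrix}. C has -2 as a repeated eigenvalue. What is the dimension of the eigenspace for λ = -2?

1

C + 2I = [[-15, -30, -2], [10, 20, 1], [0, 0, 0]].
This matrix has rank 2, so its null space has dimension 3 − 2 = 1.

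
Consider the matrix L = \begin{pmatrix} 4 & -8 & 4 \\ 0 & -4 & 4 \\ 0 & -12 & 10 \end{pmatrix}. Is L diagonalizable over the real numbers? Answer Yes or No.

Yes

Characteristic polynomial: p(μ) = μ^3 - 10μ^2 + 32μ - 32 = (μ - 4)^2(μ - 2).
μ = 4 has algebraic multiplicity 2; rank(L − 4I) = 1, so geometric multiplicity = 2.
Every eigenvalue has geometric = algebraic multiplicity, so L is diagonalizable.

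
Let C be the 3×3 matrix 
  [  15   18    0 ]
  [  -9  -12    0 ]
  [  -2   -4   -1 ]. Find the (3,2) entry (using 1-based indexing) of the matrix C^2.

Characteristic polynomial: λ^3 - 2λ^2 - 21λ - 18 = (λ - 6)(λ + 1)(λ + 3), so the eigenvalues are -3, -1, 6.
λ=6: eigenvector (-2, 1, 0).
λ=-3: eigenvector (-1, 1, 1).
λ=-1: eigenvector (0, 0, 1).
P = [[-2, -1, 0], [1, 1, 0], [0, 1, 1]], D = diag(6, -3, -1), P⁻¹ = [[-1, -1, 0], [1, 2, 0], [-1, -2, 1]].
C² = P·diag(36, 9, 1)·P⁻¹ = [[63, 54, 0], [-27, -18, 0], [8, 16, 1]].
The requested entry is 16.

16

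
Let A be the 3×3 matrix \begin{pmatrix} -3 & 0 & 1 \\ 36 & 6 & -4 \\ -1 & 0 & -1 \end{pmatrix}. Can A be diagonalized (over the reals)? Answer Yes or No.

Characteristic polynomial: p(r) = r^3 - 2r^2 - 20r - 24 = (r - 6)(r + 2)^2.
r = -2 has algebraic multiplicity 2; rank(A + 2I) = 2, so geometric multiplicity = 1.
Geometric multiplicity < algebraic multiplicity, so A is not diagonalizable.

No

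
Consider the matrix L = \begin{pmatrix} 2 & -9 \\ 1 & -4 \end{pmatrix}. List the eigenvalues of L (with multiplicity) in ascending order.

Characteristic polynomial: p(t) = t^2 + 2t + 1 = (t + 1)^2.
Roots (with multiplicity): -1, -1.

-1, -1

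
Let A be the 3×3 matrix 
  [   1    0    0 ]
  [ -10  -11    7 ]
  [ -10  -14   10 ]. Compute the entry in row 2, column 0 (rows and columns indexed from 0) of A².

30

Characteristic polynomial: r^3 - 13r + 12 = (r - 3)(r - 1)(r + 4), so the eigenvalues are -4, 1, 3.
r=-4: eigenvector (0, 1, 1).
r=1: eigenvector (1, -2, -2).
r=3: eigenvector (0, 1, 2).
P = [[0, 1, 0], [1, -2, 1], [1, -2, 2]], D = diag(-4, 1, 3), P⁻¹ = [[2, 2, -1], [1, 0, 0], [0, -1, 1]].
A² = P·diag(16, 1, 9)·P⁻¹ = [[1, 0, 0], [30, 23, -7], [30, 14, 2]].
The requested entry is 30.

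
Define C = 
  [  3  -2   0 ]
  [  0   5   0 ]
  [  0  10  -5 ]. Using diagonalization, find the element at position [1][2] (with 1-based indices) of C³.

-98

Characteristic polynomial: r^3 - 3r^2 - 25r + 75 = (r - 5)(r - 3)(r + 5), so the eigenvalues are -5, 3, 5.
r=3: eigenvector (1, 0, 0).
r=5: eigenvector (-1, 1, 1).
r=-5: eigenvector (0, 0, 1).
P = [[1, -1, 0], [0, 1, 0], [0, 1, 1]], D = diag(3, 5, -5), P⁻¹ = [[1, 1, 0], [0, 1, 0], [0, -1, 1]].
C³ = P·diag(27, 125, -125)·P⁻¹ = [[27, -98, 0], [0, 125, 0], [0, 250, -125]].
The requested entry is -98.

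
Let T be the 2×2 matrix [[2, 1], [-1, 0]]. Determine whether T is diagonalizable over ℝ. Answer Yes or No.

Characteristic polynomial: p(r) = r^2 - 2r + 1 = (r - 1)^2.
r = 1 has algebraic multiplicity 2; rank(T − 1I) = 1, so geometric multiplicity = 1.
Geometric multiplicity < algebraic multiplicity, so T is not diagonalizable.

No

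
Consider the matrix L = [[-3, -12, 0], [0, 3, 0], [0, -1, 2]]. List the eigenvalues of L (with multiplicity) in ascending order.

-3, 2, 3

Characteristic polynomial: p(r) = r^3 - 2r^2 - 9r + 18 = (r - 3)(r - 2)(r + 3).
Roots (with multiplicity): -3, 2, 3.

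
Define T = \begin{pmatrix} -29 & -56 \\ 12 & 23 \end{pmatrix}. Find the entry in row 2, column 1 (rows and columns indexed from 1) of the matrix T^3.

372

Characteristic polynomial: r^2 + 6r + 5 = (r + 1)(r + 5), so the eigenvalues are -5, -1.
r=-5: eigenvector (7, -3).
r=-1: eigenvector (-2, 1).
P = [[7, -2], [-3, 1]], D = diag(-5, -1), P⁻¹ = [[1, 2], [3, 7]].
T³ = P·diag(-125, -1)·P⁻¹ = [[-869, -1736], [372, 743]].
The requested entry is 372.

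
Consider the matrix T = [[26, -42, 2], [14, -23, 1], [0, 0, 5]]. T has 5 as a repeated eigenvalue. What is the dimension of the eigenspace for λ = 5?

T − 5I = [[21, -42, 2], [14, -28, 1], [0, 0, 0]].
This matrix has rank 2, so its null space has dimension 3 − 2 = 1.

1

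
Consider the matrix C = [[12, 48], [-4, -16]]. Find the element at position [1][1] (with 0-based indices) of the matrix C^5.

Characteristic polynomial: r^2 + 4r = r(r + 4), so the eigenvalues are -4, 0.
r=0: eigenvector (4, -1).
r=-4: eigenvector (-3, 1).
P = [[4, -3], [-1, 1]], D = diag(0, -4), P⁻¹ = [[1, 3], [1, 4]].
C⁵ = P·diag(0, -1024)·P⁻¹ = [[3072, 12288], [-1024, -4096]].
The requested entry is -4096.

-4096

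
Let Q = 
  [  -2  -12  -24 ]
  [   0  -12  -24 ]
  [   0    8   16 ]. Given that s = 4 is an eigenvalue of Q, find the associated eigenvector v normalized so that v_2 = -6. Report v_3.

4

Q − 4I = [[-6, -12, -24], [0, -16, -24], [0, 8, 12]].
Solving (Q − 4I)v = 0 gives the eigenspace spanned by (-4, -6, 4).
With v_2 = -6, v = (-4, -6, 4), so v_3 = 4.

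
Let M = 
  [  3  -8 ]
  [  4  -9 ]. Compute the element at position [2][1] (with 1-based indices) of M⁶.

Characteristic polynomial: λ^2 + 6λ + 5 = (λ + 1)(λ + 5), so the eigenvalues are -5, -1.
λ=-5: eigenvector (-1, -1).
λ=-1: eigenvector (2, 1).
P = [[-1, 2], [-1, 1]], D = diag(-5, -1), P⁻¹ = [[1, -2], [1, -1]].
M⁶ = P·diag(15625, 1)·P⁻¹ = [[-15623, 31248], [-15624, 31249]].
The requested entry is -15624.

-15624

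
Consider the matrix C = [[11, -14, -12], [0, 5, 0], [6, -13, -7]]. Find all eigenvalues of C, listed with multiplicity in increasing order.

Characteristic polynomial: p(r) = r^3 - 9r^2 + 15r + 25 = (r - 5)^2(r + 1).
Roots (with multiplicity): -1, 5, 5.

-1, 5, 5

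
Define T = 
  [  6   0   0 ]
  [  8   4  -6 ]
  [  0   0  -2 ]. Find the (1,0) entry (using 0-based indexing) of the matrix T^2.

Characteristic polynomial: s^3 - 8s^2 + 4s + 48 = (s - 6)(s - 4)(s + 2), so the eigenvalues are -2, 4, 6.
s=-2: eigenvector (0, 1, 1).
s=4: eigenvector (0, 1, 0).
s=6: eigenvector (1, 4, 0).
P = [[0, 0, 1], [1, 1, 4], [1, 0, 0]], D = diag(-2, 4, 6), P⁻¹ = [[0, 0, 1], [-4, 1, -1], [1, 0, 0]].
T² = P·diag(4, 16, 36)·P⁻¹ = [[36, 0, 0], [80, 16, -12], [0, 0, 4]].
The requested entry is 80.

80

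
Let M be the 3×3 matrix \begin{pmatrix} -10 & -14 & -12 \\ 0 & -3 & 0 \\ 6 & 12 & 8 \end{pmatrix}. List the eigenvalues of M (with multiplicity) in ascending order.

Characteristic polynomial: p(λ) = λ^3 + 5λ^2 - 2λ - 24 = (λ - 2)(λ + 3)(λ + 4).
Roots (with multiplicity): -4, -3, 2.

-4, -3, 2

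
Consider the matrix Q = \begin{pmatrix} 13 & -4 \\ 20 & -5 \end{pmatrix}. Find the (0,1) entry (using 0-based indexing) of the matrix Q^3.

Characteristic polynomial: r^2 - 8r + 15 = (r - 5)(r - 3), so the eigenvalues are 3, 5.
r=5: eigenvector (1, 2).
r=3: eigenvector (2, 5).
P = [[1, 2], [2, 5]], D = diag(5, 3), P⁻¹ = [[5, -2], [-2, 1]].
Q³ = P·diag(125, 27)·P⁻¹ = [[517, -196], [980, -365]].
The requested entry is -196.

-196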